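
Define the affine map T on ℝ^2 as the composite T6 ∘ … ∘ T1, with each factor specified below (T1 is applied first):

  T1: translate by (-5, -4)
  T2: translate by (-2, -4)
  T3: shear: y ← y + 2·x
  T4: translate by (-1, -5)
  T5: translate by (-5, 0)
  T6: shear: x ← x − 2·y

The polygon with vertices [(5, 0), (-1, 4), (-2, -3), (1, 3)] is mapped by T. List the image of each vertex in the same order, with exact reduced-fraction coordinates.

T1 translate by (-5, -4): (5, 0) → (0, -4); (-1, 4) → (-6, 0); (-2, -3) → (-7, -7); (1, 3) → (-4, -1)
T2 translate by (-2, -4): (0, -4) → (-2, -8); (-6, 0) → (-8, -4); (-7, -7) → (-9, -11); (-4, -1) → (-6, -5)
T3 shear: y ← y + 2·x: (-2, -8) → (-2, -12); (-8, -4) → (-8, -20); (-9, -11) → (-9, -29); (-6, -5) → (-6, -17)
T4 translate by (-1, -5): (-2, -12) → (-3, -17); (-8, -20) → (-9, -25); (-9, -29) → (-10, -34); (-6, -17) → (-7, -22)
T5 translate by (-5, 0): (-3, -17) → (-8, -17); (-9, -25) → (-14, -25); (-10, -34) → (-15, -34); (-7, -22) → (-12, -22)
T6 shear: x ← x − 2·y: (-8, -17) → (26, -17); (-14, -25) → (36, -25); (-15, -34) → (53, -34); (-12, -22) → (32, -22)

image vertices: (26, -17), (36, -25), (53, -34), (32, -22)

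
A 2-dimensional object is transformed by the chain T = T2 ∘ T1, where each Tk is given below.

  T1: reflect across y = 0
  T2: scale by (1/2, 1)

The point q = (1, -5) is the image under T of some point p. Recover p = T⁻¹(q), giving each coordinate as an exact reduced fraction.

T1 = [1 0 0; 0 -1 0; 0 0 1]
T2·T1 = [1/2 0 0; 0 -1 0; 0 0 1]
det M = -1/2; M⁻¹ = [2 0 0; 0 -1 0; 0 0 1]
M⁻¹ · (1, -5)ᵀ = (2, 5)ᵀ

p = (2, 5)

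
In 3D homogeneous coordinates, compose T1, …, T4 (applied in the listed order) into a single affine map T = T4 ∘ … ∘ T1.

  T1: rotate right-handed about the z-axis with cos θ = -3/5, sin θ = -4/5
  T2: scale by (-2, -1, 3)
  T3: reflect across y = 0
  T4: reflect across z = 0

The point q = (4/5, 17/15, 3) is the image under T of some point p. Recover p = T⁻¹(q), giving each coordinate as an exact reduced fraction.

T1 = [-3/5 4/5 0 0; -4/5 -3/5 0 0; 0 0 1 0; 0 0 0 1]
T2·T1 = [6/5 -8/5 0 0; 4/5 3/5 0 0; 0 0 3 0; 0 0 0 1]
T3·…·T1 = [6/5 -8/5 0 0; -4/5 -3/5 0 0; 0 0 3 0; 0 0 0 1]
T4·…·T1 = [6/5 -8/5 0 0; -4/5 -3/5 0 0; 0 0 -3 0; 0 0 0 1]
det M = 6; M⁻¹ = [3/10 -4/5 0 0; -2/5 -3/5 0 0; 0 0 -1/3 0; 0 0 0 1]
M⁻¹ · (4/5, 17/15, 3)ᵀ = (-2/3, -1, -1)ᵀ

p = (-2/3, -1, -1)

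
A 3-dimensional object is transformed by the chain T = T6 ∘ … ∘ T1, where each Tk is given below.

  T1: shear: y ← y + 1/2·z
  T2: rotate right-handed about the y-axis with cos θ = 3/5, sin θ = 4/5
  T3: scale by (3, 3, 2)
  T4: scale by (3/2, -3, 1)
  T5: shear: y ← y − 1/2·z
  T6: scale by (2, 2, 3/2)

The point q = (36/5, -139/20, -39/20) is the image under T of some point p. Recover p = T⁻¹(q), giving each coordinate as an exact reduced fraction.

T1 = [1 0 0 0; 0 1 1/2 0; 0 0 1 0; 0 0 0 1]
T2·T1 = [3/5 0 4/5 0; 0 1 1/2 0; -4/5 0 3/5 0; 0 0 0 1]
T3·…·T1 = [9/5 0 12/5 0; 0 3 3/2 0; -8/5 0 6/5 0; 0 0 0 1]
T4·…·T1 = [27/10 0 18/5 0; 0 -9 -9/2 0; -8/5 0 6/5 0; 0 0 0 1]
T5·…·T1 = [27/10 0 18/5 0; 4/5 -9 -51/10 0; -8/5 0 6/5 0; 0 0 0 1]
T6·…·T1 = [27/5 0 36/5 0; 8/5 -18 -51/5 0; -12/5 0 9/5 0; 0 0 0 1]
det M = -486; M⁻¹ = [1/15 0 -4/15 0; -2/45 -1/18 -37/270 0; 4/45 0 1/5 0; 0 0 0 1]
M⁻¹ · (36/5, -139/20, -39/20)ᵀ = (1, 1/3, 1/4)ᵀ

p = (1, 1/3, 1/4)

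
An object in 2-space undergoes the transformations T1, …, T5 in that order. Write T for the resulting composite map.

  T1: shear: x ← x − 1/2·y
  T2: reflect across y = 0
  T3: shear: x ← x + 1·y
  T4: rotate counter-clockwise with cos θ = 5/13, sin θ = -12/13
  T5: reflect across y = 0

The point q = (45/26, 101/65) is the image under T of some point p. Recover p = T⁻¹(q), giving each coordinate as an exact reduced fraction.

T1 = [1 -1/2 0; 0 1 0; 0 0 1]
T2·T1 = [1 -1/2 0; 0 -1 0; 0 0 1]
T3·…·T1 = [1 -3/2 0; 0 -1 0; 0 0 1]
T4·…·T1 = [5/13 -3/2 0; -12/13 1 0; 0 0 1]
T5·…·T1 = [5/13 -3/2 0; 12/13 -1 0; 0 0 1]
det M = 1; M⁻¹ = [-1 3/2 0; -12/13 5/13 0; 0 0 1]
M⁻¹ · (45/26, 101/65)ᵀ = (3/5, -1)ᵀ

p = (3/5, -1)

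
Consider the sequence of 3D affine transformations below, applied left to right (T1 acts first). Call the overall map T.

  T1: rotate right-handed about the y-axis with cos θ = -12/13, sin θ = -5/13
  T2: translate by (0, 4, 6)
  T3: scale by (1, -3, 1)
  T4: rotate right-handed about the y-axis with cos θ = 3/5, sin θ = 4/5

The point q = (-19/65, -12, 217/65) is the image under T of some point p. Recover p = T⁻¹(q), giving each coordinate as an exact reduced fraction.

p = (1, 0, 5)

T1 = [-12/13 0 -5/13 0; 0 1 0 0; 5/13 0 -12/13 0; 0 0 0 1]
T2·T1 = [-12/13 0 -5/13 0; 0 1 0 4; 5/13 0 -12/13 6; 0 0 0 1]
T3·…·T1 = [-12/13 0 -5/13 0; 0 -3 0 -12; 5/13 0 -12/13 6; 0 0 0 1]
T4·…·T1 = [-16/65 0 -63/65 24/5; 0 -3 0 -12; 63/65 0 -16/65 18/5; 0 0 0 1]
det M = -3; M⁻¹ = [-16/65 0 63/65 -30/13; 0 -1/3 0 -4; -63/65 0 -16/65 72/13; 0 0 0 1]
M⁻¹ · (-19/65, -12, 217/65)ᵀ = (1, 0, 5)ᵀ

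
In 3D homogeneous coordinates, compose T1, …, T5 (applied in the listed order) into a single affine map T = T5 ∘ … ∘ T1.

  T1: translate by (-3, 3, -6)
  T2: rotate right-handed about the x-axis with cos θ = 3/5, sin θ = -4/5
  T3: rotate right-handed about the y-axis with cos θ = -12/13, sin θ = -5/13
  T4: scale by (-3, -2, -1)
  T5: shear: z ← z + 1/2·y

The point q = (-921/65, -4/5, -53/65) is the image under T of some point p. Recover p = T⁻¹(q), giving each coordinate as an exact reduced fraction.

T1 = [1 0 0 -3; 0 1 0 3; 0 0 1 -6; 0 0 0 1]
T2·T1 = [1 0 0 -3; 0 3/5 4/5 -3; 0 -4/5 3/5 -6; 0 0 0 1]
T3·…·T1 = [-12/13 4/13 -3/13 66/13; 0 3/5 4/5 -3; 5/13 48/65 -36/65 57/13; 0 0 0 1]
T4·…·T1 = [36/13 -12/13 9/13 -198/13; 0 -6/5 -8/5 6; -5/13 -48/65 36/65 -57/13; 0 0 0 1]
T5·…·T1 = [36/13 -12/13 9/13 -198/13; 0 -6/5 -8/5 6; -5/13 -87/65 -16/65 -18/13; 0 0 0 1]
det M = -6; M⁻¹ = [4/13 5/26 -5/13 3; -4/39 9/130 -48/65 -3; 1/13 -44/65 36/65 6; 0 0 0 1]
M⁻¹ · (-921/65, -4/5, -53/65)ᵀ = (-6/5, -1, 5)ᵀ

p = (-6/5, -1, 5)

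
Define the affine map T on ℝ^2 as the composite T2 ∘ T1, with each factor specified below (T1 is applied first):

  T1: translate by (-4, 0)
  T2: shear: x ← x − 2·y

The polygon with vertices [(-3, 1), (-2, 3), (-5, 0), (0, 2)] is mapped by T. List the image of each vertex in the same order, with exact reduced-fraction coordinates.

image vertices: (-9, 1), (-12, 3), (-9, 0), (-8, 2)

T1 translate by (-4, 0): (-3, 1) → (-7, 1); (-2, 3) → (-6, 3); (-5, 0) → (-9, 0); (0, 2) → (-4, 2)
T2 shear: x ← x − 2·y: (-7, 1) → (-9, 1); (-6, 3) → (-12, 3); (-9, 0) → (-9, 0); (-4, 2) → (-8, 2)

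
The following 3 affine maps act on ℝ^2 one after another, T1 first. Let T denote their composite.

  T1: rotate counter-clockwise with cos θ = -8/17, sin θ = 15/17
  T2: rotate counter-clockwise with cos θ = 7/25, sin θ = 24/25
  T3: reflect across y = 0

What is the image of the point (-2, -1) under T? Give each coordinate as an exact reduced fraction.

T1 rotate counter-clockwise with cos θ = -8/17, sin θ = 15/17: (-2, -1) → (31/17, -22/17)
T2 rotate counter-clockwise with cos θ = 7/25, sin θ = 24/25: (31/17, -22/17) → (149/85, 118/85)
T3 reflect across y = 0: (149/85, 118/85) → (149/85, -118/85)

T(p) = (149/85, -118/85)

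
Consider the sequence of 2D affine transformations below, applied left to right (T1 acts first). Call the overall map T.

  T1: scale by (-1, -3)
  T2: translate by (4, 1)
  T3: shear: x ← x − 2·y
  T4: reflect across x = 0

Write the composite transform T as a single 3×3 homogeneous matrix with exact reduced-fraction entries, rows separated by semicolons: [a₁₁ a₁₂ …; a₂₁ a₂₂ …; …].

T1 = [-1 0 0; 0 -3 0; 0 0 1]
T2·T1 = [-1 0 4; 0 -3 1; 0 0 1]
T3·…·T1 = [-1 6 2; 0 -3 1; 0 0 1]
T4·…·T1 = [1 -6 -2; 0 -3 1; 0 0 1]

T = [1 -6 -2; 0 -3 1; 0 0 1]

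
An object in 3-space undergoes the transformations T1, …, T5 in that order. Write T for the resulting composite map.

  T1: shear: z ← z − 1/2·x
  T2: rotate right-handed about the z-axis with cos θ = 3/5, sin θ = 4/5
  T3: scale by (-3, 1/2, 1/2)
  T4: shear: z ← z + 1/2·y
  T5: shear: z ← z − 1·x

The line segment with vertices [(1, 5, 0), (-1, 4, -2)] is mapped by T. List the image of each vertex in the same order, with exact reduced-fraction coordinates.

T1 shear: z ← z − 1/2·x: (1, 5, 0) → (1, 5, -1/2); (-1, 4, -2) → (-1, 4, -3/2)
T2 rotate right-handed about the z-axis with cos θ = 3/5, sin θ = 4/5: (1, 5, -1/2) → (-17/5, 19/5, -1/2); (-1, 4, -3/2) → (-19/5, 8/5, -3/2)
T3 scale by (-3, 1/2, 1/2): (-17/5, 19/5, -1/2) → (51/5, 19/10, -1/4); (-19/5, 8/5, -3/2) → (57/5, 4/5, -3/4)
T4 shear: z ← z + 1/2·y: (51/5, 19/10, -1/4) → (51/5, 19/10, 7/10); (57/5, 4/5, -3/4) → (57/5, 4/5, -7/20)
T5 shear: z ← z − 1·x: (51/5, 19/10, 7/10) → (51/5, 19/10, -19/2); (57/5, 4/5, -7/20) → (57/5, 4/5, -47/4)

image vertices: (51/5, 19/10, -19/2), (57/5, 4/5, -47/4)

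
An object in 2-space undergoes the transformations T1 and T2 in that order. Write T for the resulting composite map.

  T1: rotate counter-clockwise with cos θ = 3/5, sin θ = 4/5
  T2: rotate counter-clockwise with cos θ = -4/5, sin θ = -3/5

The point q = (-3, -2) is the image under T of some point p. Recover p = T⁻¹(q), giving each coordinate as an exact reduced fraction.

p = (2, -3)

T1 = [3/5 -4/5 0; 4/5 3/5 0; 0 0 1]
T2·T1 = [0 1 0; -1 0 0; 0 0 1]
det M = 1; M⁻¹ = [0 -1 0; 1 0 0; 0 0 1]
M⁻¹ · (-3, -2)ᵀ = (2, -3)ᵀ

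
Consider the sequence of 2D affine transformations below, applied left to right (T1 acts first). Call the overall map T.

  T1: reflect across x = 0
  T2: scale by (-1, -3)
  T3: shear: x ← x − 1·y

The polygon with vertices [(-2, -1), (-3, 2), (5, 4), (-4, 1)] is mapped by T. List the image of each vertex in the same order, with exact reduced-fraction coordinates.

T1 reflect across x = 0: (-2, -1) → (2, -1); (-3, 2) → (3, 2); (5, 4) → (-5, 4); (-4, 1) → (4, 1)
T2 scale by (-1, -3): (2, -1) → (-2, 3); (3, 2) → (-3, -6); (-5, 4) → (5, -12); (4, 1) → (-4, -3)
T3 shear: x ← x − 1·y: (-2, 3) → (-5, 3); (-3, -6) → (3, -6); (5, -12) → (17, -12); (-4, -3) → (-1, -3)

image vertices: (-5, 3), (3, -6), (17, -12), (-1, -3)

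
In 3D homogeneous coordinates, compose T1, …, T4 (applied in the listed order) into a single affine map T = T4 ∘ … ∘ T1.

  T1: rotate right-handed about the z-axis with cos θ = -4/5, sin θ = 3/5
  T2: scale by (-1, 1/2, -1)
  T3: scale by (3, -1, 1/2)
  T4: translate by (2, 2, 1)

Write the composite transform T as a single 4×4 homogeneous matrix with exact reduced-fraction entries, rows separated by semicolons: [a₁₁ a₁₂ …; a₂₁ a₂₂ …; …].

T = [12/5 9/5 0 2; -3/10 2/5 0 2; 0 0 -1/2 1; 0 0 0 1]

T1 = [-4/5 -3/5 0 0; 3/5 -4/5 0 0; 0 0 1 0; 0 0 0 1]
T2·T1 = [4/5 3/5 0 0; 3/10 -2/5 0 0; 0 0 -1 0; 0 0 0 1]
T3·…·T1 = [12/5 9/5 0 0; -3/10 2/5 0 0; 0 0 -1/2 0; 0 0 0 1]
T4·…·T1 = [12/5 9/5 0 2; -3/10 2/5 0 2; 0 0 -1/2 1; 0 0 0 1]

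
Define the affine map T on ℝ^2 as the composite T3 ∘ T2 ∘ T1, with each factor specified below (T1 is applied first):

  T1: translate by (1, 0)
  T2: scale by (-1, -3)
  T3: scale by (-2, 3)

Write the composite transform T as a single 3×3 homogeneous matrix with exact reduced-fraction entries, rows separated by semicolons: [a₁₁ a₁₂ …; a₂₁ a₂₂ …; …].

T = [2 0 2; 0 -9 0; 0 0 1]

T1 = [1 0 1; 0 1 0; 0 0 1]
T2·T1 = [-1 0 -1; 0 -3 0; 0 0 1]
T3·…·T1 = [2 0 2; 0 -9 0; 0 0 1]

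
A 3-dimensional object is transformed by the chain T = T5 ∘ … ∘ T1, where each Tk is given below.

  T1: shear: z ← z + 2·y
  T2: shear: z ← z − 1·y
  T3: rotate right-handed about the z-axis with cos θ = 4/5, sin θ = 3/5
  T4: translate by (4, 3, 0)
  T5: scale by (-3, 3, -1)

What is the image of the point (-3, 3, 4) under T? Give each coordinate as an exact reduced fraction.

T1 shear: z ← z + 2·y: (-3, 3, 4) → (-3, 3, 10)
T2 shear: z ← z − 1·y: (-3, 3, 10) → (-3, 3, 7)
T3 rotate right-handed about the z-axis with cos θ = 4/5, sin θ = 3/5: (-3, 3, 7) → (-21/5, 3/5, 7)
T4 translate by (4, 3, 0): (-21/5, 3/5, 7) → (-1/5, 18/5, 7)
T5 scale by (-3, 3, -1): (-1/5, 18/5, 7) → (3/5, 54/5, -7)

T(p) = (3/5, 54/5, -7)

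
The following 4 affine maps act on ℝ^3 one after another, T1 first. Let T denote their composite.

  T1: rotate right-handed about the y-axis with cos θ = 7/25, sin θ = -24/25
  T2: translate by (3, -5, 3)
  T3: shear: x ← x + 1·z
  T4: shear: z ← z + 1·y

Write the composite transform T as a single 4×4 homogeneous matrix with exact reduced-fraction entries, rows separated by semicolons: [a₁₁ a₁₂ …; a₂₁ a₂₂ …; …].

T = [31/25 0 -17/25 6; 0 1 0 -5; 24/25 1 7/25 -2; 0 0 0 1]

T1 = [7/25 0 -24/25 0; 0 1 0 0; 24/25 0 7/25 0; 0 0 0 1]
T2·T1 = [7/25 0 -24/25 3; 0 1 0 -5; 24/25 0 7/25 3; 0 0 0 1]
T3·…·T1 = [31/25 0 -17/25 6; 0 1 0 -5; 24/25 0 7/25 3; 0 0 0 1]
T4·…·T1 = [31/25 0 -17/25 6; 0 1 0 -5; 24/25 1 7/25 -2; 0 0 0 1]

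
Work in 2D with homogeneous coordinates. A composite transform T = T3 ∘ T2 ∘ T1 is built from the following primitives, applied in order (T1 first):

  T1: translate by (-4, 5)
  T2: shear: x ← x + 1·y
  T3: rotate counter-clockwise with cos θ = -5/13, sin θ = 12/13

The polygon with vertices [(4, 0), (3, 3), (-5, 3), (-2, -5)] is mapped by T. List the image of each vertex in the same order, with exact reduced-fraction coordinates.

T1 translate by (-4, 5): (4, 0) → (0, 5); (3, 3) → (-1, 8); (-5, 3) → (-9, 8); (-2, -5) → (-6, 0)
T2 shear: x ← x + 1·y: (0, 5) → (5, 5); (-1, 8) → (7, 8); (-9, 8) → (-1, 8); (-6, 0) → (-6, 0)
T3 rotate counter-clockwise with cos θ = -5/13, sin θ = 12/13: (5, 5) → (-85/13, 35/13); (7, 8) → (-131/13, 44/13); (-1, 8) → (-7, -4); (-6, 0) → (30/13, -72/13)

image vertices: (-85/13, 35/13), (-131/13, 44/13), (-7, -4), (30/13, -72/13)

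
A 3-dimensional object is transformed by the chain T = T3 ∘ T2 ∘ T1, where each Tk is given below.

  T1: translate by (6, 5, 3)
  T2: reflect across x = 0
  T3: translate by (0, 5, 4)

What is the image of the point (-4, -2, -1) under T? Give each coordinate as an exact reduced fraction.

T(p) = (-2, 8, 6)

T1 translate by (6, 5, 3): (-4, -2, -1) → (2, 3, 2)
T2 reflect across x = 0: (2, 3, 2) → (-2, 3, 2)
T3 translate by (0, 5, 4): (-2, 3, 2) → (-2, 8, 6)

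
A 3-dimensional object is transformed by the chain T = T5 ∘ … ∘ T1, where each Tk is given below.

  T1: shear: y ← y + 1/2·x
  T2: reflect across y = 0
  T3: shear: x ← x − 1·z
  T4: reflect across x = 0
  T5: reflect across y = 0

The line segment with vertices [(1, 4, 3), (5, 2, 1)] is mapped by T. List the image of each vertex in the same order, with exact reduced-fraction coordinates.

T1 shear: y ← y + 1/2·x: (1, 4, 3) → (1, 9/2, 3); (5, 2, 1) → (5, 9/2, 1)
T2 reflect across y = 0: (1, 9/2, 3) → (1, -9/2, 3); (5, 9/2, 1) → (5, -9/2, 1)
T3 shear: x ← x − 1·z: (1, -9/2, 3) → (-2, -9/2, 3); (5, -9/2, 1) → (4, -9/2, 1)
T4 reflect across x = 0: (-2, -9/2, 3) → (2, -9/2, 3); (4, -9/2, 1) → (-4, -9/2, 1)
T5 reflect across y = 0: (2, -9/2, 3) → (2, 9/2, 3); (-4, -9/2, 1) → (-4, 9/2, 1)

image vertices: (2, 9/2, 3), (-4, 9/2, 1)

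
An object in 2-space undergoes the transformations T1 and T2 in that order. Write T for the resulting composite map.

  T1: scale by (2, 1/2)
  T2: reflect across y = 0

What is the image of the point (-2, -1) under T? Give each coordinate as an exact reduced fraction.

T(p) = (-4, 1/2)

T1 scale by (2, 1/2): (-2, -1) → (-4, -1/2)
T2 reflect across y = 0: (-4, -1/2) → (-4, 1/2)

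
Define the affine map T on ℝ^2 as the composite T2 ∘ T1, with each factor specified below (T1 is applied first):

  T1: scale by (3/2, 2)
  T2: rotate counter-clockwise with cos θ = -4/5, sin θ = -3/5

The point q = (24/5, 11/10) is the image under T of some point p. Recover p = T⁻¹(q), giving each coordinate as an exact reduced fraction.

p = (-3, 1)

T1 = [3/2 0 0; 0 2 0; 0 0 1]
T2·T1 = [-6/5 6/5 0; -9/10 -8/5 0; 0 0 1]
det M = 3; M⁻¹ = [-8/15 -2/5 0; 3/10 -2/5 0; 0 0 1]
M⁻¹ · (24/5, 11/10)ᵀ = (-3, 1)ᵀ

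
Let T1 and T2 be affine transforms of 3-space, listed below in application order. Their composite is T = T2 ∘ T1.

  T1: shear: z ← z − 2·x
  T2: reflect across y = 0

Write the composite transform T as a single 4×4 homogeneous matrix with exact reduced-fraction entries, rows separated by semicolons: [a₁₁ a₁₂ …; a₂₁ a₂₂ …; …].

T1 = [1 0 0 0; 0 1 0 0; -2 0 1 0; 0 0 0 1]
T2·T1 = [1 0 0 0; 0 -1 0 0; -2 0 1 0; 0 0 0 1]

T = [1 0 0 0; 0 -1 0 0; -2 0 1 0; 0 0 0 1]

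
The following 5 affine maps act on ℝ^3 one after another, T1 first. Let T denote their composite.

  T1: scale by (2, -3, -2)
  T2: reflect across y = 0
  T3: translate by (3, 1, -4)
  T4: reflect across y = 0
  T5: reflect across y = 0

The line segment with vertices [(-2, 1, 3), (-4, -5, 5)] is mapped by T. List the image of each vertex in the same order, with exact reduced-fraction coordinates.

image vertices: (-1, 4, -10), (-5, -14, -14)

T1 scale by (2, -3, -2): (-2, 1, 3) → (-4, -3, -6); (-4, -5, 5) → (-8, 15, -10)
T2 reflect across y = 0: (-4, -3, -6) → (-4, 3, -6); (-8, 15, -10) → (-8, -15, -10)
T3 translate by (3, 1, -4): (-4, 3, -6) → (-1, 4, -10); (-8, -15, -10) → (-5, -14, -14)
T4 reflect across y = 0: (-1, 4, -10) → (-1, -4, -10); (-5, -14, -14) → (-5, 14, -14)
T5 reflect across y = 0: (-1, -4, -10) → (-1, 4, -10); (-5, 14, -14) → (-5, -14, -14)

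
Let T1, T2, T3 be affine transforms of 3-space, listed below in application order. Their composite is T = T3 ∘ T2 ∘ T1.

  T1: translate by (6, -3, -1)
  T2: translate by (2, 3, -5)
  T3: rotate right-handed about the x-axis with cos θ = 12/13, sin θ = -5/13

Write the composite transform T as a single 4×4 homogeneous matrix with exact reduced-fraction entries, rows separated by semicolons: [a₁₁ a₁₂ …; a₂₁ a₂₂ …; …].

T1 = [1 0 0 6; 0 1 0 -3; 0 0 1 -1; 0 0 0 1]
T2·T1 = [1 0 0 8; 0 1 0 0; 0 0 1 -6; 0 0 0 1]
T3·…·T1 = [1 0 0 8; 0 12/13 5/13 -30/13; 0 -5/13 12/13 -72/13; 0 0 0 1]

T = [1 0 0 8; 0 12/13 5/13 -30/13; 0 -5/13 12/13 -72/13; 0 0 0 1]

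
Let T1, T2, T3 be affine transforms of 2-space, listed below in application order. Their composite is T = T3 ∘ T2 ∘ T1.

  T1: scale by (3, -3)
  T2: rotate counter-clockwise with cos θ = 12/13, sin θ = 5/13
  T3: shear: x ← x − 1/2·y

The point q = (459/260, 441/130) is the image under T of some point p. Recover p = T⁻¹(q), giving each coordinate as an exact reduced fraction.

p = (3/2, -3/5)

T1 = [3 0 0; 0 -3 0; 0 0 1]
T2·T1 = [36/13 15/13 0; 15/13 -36/13 0; 0 0 1]
T3·…·T1 = [57/26 33/13 0; 15/13 -36/13 0; 0 0 1]
det M = -9; M⁻¹ = [4/13 11/39 0; 5/39 -19/78 0; 0 0 1]
M⁻¹ · (459/260, 441/130)ᵀ = (3/2, -3/5)ᵀ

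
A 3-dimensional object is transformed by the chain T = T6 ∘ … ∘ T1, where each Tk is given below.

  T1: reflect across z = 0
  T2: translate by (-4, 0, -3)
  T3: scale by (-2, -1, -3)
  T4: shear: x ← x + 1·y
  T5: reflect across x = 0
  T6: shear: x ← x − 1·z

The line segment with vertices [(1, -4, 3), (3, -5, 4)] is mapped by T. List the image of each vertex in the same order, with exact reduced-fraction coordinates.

image vertices: (-28, 4, 18), (-28, 5, 21)

T1 reflect across z = 0: (1, -4, 3) → (1, -4, -3); (3, -5, 4) → (3, -5, -4)
T2 translate by (-4, 0, -3): (1, -4, -3) → (-3, -4, -6); (3, -5, -4) → (-1, -5, -7)
T3 scale by (-2, -1, -3): (-3, -4, -6) → (6, 4, 18); (-1, -5, -7) → (2, 5, 21)
T4 shear: x ← x + 1·y: (6, 4, 18) → (10, 4, 18); (2, 5, 21) → (7, 5, 21)
T5 reflect across x = 0: (10, 4, 18) → (-10, 4, 18); (7, 5, 21) → (-7, 5, 21)
T6 shear: x ← x − 1·z: (-10, 4, 18) → (-28, 4, 18); (-7, 5, 21) → (-28, 5, 21)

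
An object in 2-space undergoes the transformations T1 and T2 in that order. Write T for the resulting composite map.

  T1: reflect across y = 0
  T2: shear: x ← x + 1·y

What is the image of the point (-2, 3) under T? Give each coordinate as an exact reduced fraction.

T1 reflect across y = 0: (-2, 3) → (-2, -3)
T2 shear: x ← x + 1·y: (-2, -3) → (-5, -3)

T(p) = (-5, -3)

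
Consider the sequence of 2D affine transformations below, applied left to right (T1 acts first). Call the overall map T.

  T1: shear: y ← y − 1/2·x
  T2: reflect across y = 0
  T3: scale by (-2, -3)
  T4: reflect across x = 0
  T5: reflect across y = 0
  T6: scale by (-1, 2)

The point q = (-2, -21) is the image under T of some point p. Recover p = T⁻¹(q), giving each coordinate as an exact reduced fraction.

p = (1, 4)

T1 = [1 0 0; -1/2 1 0; 0 0 1]
T2·T1 = [1 0 0; 1/2 -1 0; 0 0 1]
T3·…·T1 = [-2 0 0; -3/2 3 0; 0 0 1]
T4·…·T1 = [2 0 0; -3/2 3 0; 0 0 1]
T5·…·T1 = [2 0 0; 3/2 -3 0; 0 0 1]
T6·…·T1 = [-2 0 0; 3 -6 0; 0 0 1]
det M = 12; M⁻¹ = [-1/2 0 0; -1/4 -1/6 0; 0 0 1]
M⁻¹ · (-2, -21)ᵀ = (1, 4)ᵀ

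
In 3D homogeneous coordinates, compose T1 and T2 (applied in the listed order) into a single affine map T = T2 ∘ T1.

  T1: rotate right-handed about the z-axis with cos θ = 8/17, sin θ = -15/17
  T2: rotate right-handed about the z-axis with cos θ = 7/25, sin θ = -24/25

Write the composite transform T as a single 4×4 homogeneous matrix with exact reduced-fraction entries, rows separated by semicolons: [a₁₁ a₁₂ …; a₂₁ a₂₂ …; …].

T = [-304/425 297/425 0 0; -297/425 -304/425 0 0; 0 0 1 0; 0 0 0 1]

T1 = [8/17 15/17 0 0; -15/17 8/17 0 0; 0 0 1 0; 0 0 0 1]
T2·T1 = [-304/425 297/425 0 0; -297/425 -304/425 0 0; 0 0 1 0; 0 0 0 1]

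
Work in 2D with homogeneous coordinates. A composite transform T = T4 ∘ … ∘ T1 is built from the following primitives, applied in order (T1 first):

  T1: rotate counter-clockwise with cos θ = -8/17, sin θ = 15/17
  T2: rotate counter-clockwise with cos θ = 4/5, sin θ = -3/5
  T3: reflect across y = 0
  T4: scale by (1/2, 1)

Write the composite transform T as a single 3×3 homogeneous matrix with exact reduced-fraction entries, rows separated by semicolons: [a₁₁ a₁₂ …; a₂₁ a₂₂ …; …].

T = [13/170 -42/85 0; -84/85 -13/85 0; 0 0 1]

T1 = [-8/17 -15/17 0; 15/17 -8/17 0; 0 0 1]
T2·T1 = [13/85 -84/85 0; 84/85 13/85 0; 0 0 1]
T3·…·T1 = [13/85 -84/85 0; -84/85 -13/85 0; 0 0 1]
T4·…·T1 = [13/170 -42/85 0; -84/85 -13/85 0; 0 0 1]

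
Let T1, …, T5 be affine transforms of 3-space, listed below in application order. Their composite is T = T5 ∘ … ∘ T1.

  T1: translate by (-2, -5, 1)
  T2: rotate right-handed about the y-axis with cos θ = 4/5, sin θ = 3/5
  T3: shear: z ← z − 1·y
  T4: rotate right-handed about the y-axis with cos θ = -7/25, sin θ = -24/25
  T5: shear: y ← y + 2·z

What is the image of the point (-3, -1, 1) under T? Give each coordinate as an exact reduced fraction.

T(p) = (-1174/125, -2164/125, -707/125)

T1 translate by (-2, -5, 1): (-3, -1, 1) → (-5, -6, 2)
T2 rotate right-handed about the y-axis with cos θ = 4/5, sin θ = 3/5: (-5, -6, 2) → (-14/5, -6, 23/5)
T3 shear: z ← z − 1·y: (-14/5, -6, 23/5) → (-14/5, -6, 53/5)
T4 rotate right-handed about the y-axis with cos θ = -7/25, sin θ = -24/25: (-14/5, -6, 53/5) → (-1174/125, -6, -707/125)
T5 shear: y ← y + 2·z: (-1174/125, -6, -707/125) → (-1174/125, -2164/125, -707/125)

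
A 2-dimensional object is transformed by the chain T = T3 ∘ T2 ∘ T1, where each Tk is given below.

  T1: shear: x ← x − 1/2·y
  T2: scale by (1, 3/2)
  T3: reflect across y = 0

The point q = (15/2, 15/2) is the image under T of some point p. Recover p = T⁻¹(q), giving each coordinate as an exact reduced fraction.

p = (5, -5)

T1 = [1 -1/2 0; 0 1 0; 0 0 1]
T2·T1 = [1 -1/2 0; 0 3/2 0; 0 0 1]
T3·…·T1 = [1 -1/2 0; 0 -3/2 0; 0 0 1]
det M = -3/2; M⁻¹ = [1 -1/3 0; 0 -2/3 0; 0 0 1]
M⁻¹ · (15/2, 15/2)ᵀ = (5, -5)ᵀ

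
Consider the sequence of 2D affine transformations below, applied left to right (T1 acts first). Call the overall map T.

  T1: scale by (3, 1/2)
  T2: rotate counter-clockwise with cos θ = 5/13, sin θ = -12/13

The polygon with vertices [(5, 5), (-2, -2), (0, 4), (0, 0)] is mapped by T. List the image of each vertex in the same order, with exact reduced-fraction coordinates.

image vertices: (105/13, -335/26), (-42/13, 67/13), (24/13, 10/13), (0, 0)

T1 scale by (3, 1/2): (5, 5) → (15, 5/2); (-2, -2) → (-6, -1); (0, 4) → (0, 2); (0, 0) → (0, 0)
T2 rotate counter-clockwise with cos θ = 5/13, sin θ = -12/13: (15, 5/2) → (105/13, -335/26); (-6, -1) → (-42/13, 67/13); (0, 2) → (24/13, 10/13); (0, 0) → (0, 0)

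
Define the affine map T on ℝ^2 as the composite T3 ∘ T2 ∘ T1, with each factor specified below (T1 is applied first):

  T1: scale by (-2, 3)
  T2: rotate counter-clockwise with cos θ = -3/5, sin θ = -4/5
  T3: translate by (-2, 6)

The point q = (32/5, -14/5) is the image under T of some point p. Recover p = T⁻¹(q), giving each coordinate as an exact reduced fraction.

p = (-1, 4)

T1 = [-2 0 0; 0 3 0; 0 0 1]
T2·T1 = [6/5 12/5 0; 8/5 -9/5 0; 0 0 1]
T3·…·T1 = [6/5 12/5 -2; 8/5 -9/5 6; 0 0 1]
det M = -6; M⁻¹ = [3/10 2/5 -9/5; 4/15 -1/5 26/15; 0 0 1]
M⁻¹ · (32/5, -14/5)ᵀ = (-1, 4)ᵀ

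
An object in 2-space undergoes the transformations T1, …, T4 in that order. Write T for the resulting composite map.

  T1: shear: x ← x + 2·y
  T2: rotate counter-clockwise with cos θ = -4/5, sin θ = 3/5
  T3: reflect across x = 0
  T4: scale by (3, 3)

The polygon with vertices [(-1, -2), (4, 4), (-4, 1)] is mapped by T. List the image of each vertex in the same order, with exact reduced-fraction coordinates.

image vertices: (-78/5, -21/5), (36, 12), (-3, -6)

T1 shear: x ← x + 2·y: (-1, -2) → (-5, -2); (4, 4) → (12, 4); (-4, 1) → (-2, 1)
T2 rotate counter-clockwise with cos θ = -4/5, sin θ = 3/5: (-5, -2) → (26/5, -7/5); (12, 4) → (-12, 4); (-2, 1) → (1, -2)
T3 reflect across x = 0: (26/5, -7/5) → (-26/5, -7/5); (-12, 4) → (12, 4); (1, -2) → (-1, -2)
T4 scale by (3, 3): (-26/5, -7/5) → (-78/5, -21/5); (12, 4) → (36, 12); (-1, -2) → (-3, -6)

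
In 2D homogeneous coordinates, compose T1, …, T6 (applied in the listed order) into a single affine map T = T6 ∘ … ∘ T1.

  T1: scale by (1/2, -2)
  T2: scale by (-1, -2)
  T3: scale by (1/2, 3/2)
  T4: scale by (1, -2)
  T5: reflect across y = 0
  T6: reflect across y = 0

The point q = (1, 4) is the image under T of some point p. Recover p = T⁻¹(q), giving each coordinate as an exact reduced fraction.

p = (-4, -1/3)

T1 = [1/2 0 0; 0 -2 0; 0 0 1]
T2·T1 = [-1/2 0 0; 0 4 0; 0 0 1]
T3·…·T1 = [-1/4 0 0; 0 6 0; 0 0 1]
T4·…·T1 = [-1/4 0 0; 0 -12 0; 0 0 1]
T5·…·T1 = [-1/4 0 0; 0 12 0; 0 0 1]
T6·…·T1 = [-1/4 0 0; 0 -12 0; 0 0 1]
det M = 3; M⁻¹ = [-4 0 0; 0 -1/12 0; 0 0 1]
M⁻¹ · (1, 4)ᵀ = (-4, -1/3)ᵀ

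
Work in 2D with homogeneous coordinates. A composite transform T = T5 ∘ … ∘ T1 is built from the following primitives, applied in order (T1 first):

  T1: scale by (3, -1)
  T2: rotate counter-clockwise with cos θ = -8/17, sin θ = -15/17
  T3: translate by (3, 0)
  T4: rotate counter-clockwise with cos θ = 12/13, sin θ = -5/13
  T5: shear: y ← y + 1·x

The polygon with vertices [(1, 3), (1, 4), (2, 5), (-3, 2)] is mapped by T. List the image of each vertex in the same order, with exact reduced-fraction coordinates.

T1 scale by (3, -1): (1, 3) → (3, -3); (1, 4) → (3, -4); (2, 5) → (6, -5); (-3, 2) → (-9, -2)
T2 rotate counter-clockwise with cos θ = -8/17, sin θ = -15/17: (3, -3) → (-69/17, -21/17); (3, -4) → (-84/17, -13/17); (6, -5) → (-123/17, -50/17); (-9, -2) → (42/17, 151/17)
T3 translate by (3, 0): (-69/17, -21/17) → (-18/17, -21/17); (-84/17, -13/17) → (-33/17, -13/17); (-123/17, -50/17) → (-72/17, -50/17); (42/17, 151/17) → (93/17, 151/17)
T4 rotate counter-clockwise with cos θ = 12/13, sin θ = -5/13: (-18/17, -21/17) → (-321/221, -162/221); (-33/17, -13/17) → (-461/221, 9/221); (-72/17, -50/17) → (-1114/221, -240/221); (93/17, 151/17) → (1871/221, 1347/221)
T5 shear: y ← y + 1·x: (-321/221, -162/221) → (-321/221, -483/221); (-461/221, 9/221) → (-461/221, -452/221); (-1114/221, -240/221) → (-1114/221, -1354/221); (1871/221, 1347/221) → (1871/221, 3218/221)

image vertices: (-321/221, -483/221), (-461/221, -452/221), (-1114/221, -1354/221), (1871/221, 3218/221)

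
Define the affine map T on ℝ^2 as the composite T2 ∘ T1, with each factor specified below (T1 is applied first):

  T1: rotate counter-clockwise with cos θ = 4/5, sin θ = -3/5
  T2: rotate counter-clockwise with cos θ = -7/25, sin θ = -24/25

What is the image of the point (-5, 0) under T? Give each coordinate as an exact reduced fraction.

T(p) = (4, 3)

T1 rotate counter-clockwise with cos θ = 4/5, sin θ = -3/5: (-5, 0) → (-4, 3)
T2 rotate counter-clockwise with cos θ = -7/25, sin θ = -24/25: (-4, 3) → (4, 3)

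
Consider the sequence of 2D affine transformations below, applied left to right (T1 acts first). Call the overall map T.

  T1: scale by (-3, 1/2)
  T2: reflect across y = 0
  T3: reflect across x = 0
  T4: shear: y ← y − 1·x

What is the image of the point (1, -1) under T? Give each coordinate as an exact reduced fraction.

T1 scale by (-3, 1/2): (1, -1) → (-3, -1/2)
T2 reflect across y = 0: (-3, -1/2) → (-3, 1/2)
T3 reflect across x = 0: (-3, 1/2) → (3, 1/2)
T4 shear: y ← y − 1·x: (3, 1/2) → (3, -5/2)

T(p) = (3, -5/2)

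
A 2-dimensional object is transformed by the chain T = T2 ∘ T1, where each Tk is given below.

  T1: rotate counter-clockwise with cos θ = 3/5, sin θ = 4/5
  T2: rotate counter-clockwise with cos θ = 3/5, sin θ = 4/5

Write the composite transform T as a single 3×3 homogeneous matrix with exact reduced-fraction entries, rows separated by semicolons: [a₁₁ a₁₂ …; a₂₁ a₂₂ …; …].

T = [-7/25 -24/25 0; 24/25 -7/25 0; 0 0 1]

T1 = [3/5 -4/5 0; 4/5 3/5 0; 0 0 1]
T2·T1 = [-7/25 -24/25 0; 24/25 -7/25 0; 0 0 1]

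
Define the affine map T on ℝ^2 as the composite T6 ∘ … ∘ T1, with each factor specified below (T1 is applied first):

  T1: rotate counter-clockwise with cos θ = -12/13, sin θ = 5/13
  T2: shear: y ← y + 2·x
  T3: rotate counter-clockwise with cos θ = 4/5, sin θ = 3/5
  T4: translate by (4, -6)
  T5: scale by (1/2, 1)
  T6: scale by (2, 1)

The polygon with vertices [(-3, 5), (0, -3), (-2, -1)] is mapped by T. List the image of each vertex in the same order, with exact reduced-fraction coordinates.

T1 rotate counter-clockwise with cos θ = -12/13, sin θ = 5/13: (-3, 5) → (11/13, -75/13); (0, -3) → (15/13, 36/13); (-2, -1) → (29/13, 2/13)
T2 shear: y ← y + 2·x: (11/13, -75/13) → (11/13, -53/13); (15/13, 36/13) → (15/13, 66/13); (29/13, 2/13) → (29/13, 60/13)
T3 rotate counter-clockwise with cos θ = 4/5, sin θ = 3/5: (11/13, -53/13) → (203/65, -179/65); (15/13, 66/13) → (-138/65, 309/65); (29/13, 60/13) → (-64/65, 327/65)
T4 translate by (4, -6): (203/65, -179/65) → (463/65, -569/65); (-138/65, 309/65) → (122/65, -81/65); (-64/65, 327/65) → (196/65, -63/65)
T5 scale by (1/2, 1): (463/65, -569/65) → (463/130, -569/65); (122/65, -81/65) → (61/65, -81/65); (196/65, -63/65) → (98/65, -63/65)
T6 scale by (2, 1): (463/130, -569/65) → (463/65, -569/65); (61/65, -81/65) → (122/65, -81/65); (98/65, -63/65) → (196/65, -63/65)

image vertices: (463/65, -569/65), (122/65, -81/65), (196/65, -63/65)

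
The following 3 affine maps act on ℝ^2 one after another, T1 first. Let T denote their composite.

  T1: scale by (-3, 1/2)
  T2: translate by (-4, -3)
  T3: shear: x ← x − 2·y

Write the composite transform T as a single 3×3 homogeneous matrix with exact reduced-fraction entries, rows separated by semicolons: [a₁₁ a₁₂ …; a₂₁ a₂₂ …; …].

T1 = [-3 0 0; 0 1/2 0; 0 0 1]
T2·T1 = [-3 0 -4; 0 1/2 -3; 0 0 1]
T3·…·T1 = [-3 -1 2; 0 1/2 -3; 0 0 1]

T = [-3 -1 2; 0 1/2 -3; 0 0 1]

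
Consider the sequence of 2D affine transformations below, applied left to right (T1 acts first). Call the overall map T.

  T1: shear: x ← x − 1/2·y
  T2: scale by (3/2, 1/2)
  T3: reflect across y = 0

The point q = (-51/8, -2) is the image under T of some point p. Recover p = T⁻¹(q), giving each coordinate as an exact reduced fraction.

T1 = [1 -1/2 0; 0 1 0; 0 0 1]
T2·T1 = [3/2 -3/4 0; 0 1/2 0; 0 0 1]
T3·…·T1 = [3/2 -3/4 0; 0 -1/2 0; 0 0 1]
det M = -3/4; M⁻¹ = [2/3 -1 0; 0 -2 0; 0 0 1]
M⁻¹ · (-51/8, -2)ᵀ = (-9/4, 4)ᵀ

p = (-9/4, 4)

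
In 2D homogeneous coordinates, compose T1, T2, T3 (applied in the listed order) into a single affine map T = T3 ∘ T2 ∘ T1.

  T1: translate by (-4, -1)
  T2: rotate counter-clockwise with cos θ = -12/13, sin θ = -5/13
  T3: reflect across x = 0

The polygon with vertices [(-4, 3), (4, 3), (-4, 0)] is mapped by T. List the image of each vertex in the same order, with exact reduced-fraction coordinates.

T1 translate by (-4, -1): (-4, 3) → (-8, 2); (4, 3) → (0, 2); (-4, 0) → (-8, -1)
T2 rotate counter-clockwise with cos θ = -12/13, sin θ = -5/13: (-8, 2) → (106/13, 16/13); (0, 2) → (10/13, -24/13); (-8, -1) → (7, 4)
T3 reflect across x = 0: (106/13, 16/13) → (-106/13, 16/13); (10/13, -24/13) → (-10/13, -24/13); (7, 4) → (-7, 4)

image vertices: (-106/13, 16/13), (-10/13, -24/13), (-7, 4)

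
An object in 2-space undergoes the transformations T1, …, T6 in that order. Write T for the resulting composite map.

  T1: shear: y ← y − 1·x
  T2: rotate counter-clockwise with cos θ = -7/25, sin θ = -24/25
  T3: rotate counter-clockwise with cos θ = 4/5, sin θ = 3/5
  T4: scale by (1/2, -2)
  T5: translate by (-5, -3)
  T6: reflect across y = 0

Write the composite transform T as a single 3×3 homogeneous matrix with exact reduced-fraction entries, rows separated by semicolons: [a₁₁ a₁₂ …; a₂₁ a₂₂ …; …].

T = [-73/250 117/250 -5; -322/125 88/125 3; 0 0 1]

T1 = [1 0 0; -1 1 0; 0 0 1]
T2·T1 = [-31/25 24/25 0; -17/25 -7/25 0; 0 0 1]
T3·…·T1 = [-73/125 117/125 0; -161/125 44/125 0; 0 0 1]
T4·…·T1 = [-73/250 117/250 0; 322/125 -88/125 0; 0 0 1]
T5·…·T1 = [-73/250 117/250 -5; 322/125 -88/125 -3; 0 0 1]
T6·…·T1 = [-73/250 117/250 -5; -322/125 88/125 3; 0 0 1]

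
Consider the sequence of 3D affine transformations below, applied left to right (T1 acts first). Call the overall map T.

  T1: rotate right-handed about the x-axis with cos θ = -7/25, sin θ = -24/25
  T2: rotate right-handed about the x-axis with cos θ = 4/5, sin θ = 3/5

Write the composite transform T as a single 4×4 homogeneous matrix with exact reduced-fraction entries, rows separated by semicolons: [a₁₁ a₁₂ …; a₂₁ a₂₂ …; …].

T1 = [1 0 0 0; 0 -7/25 24/25 0; 0 -24/25 -7/25 0; 0 0 0 1]
T2·T1 = [1 0 0 0; 0 44/125 117/125 0; 0 -117/125 44/125 0; 0 0 0 1]

T = [1 0 0 0; 0 44/125 117/125 0; 0 -117/125 44/125 0; 0 0 0 1]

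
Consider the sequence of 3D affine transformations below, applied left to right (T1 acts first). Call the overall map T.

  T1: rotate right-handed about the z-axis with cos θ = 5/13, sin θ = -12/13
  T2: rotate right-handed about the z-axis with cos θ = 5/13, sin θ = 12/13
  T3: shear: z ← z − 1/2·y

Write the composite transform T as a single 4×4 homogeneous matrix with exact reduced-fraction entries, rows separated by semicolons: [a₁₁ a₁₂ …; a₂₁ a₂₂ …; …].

T = [1 0 0 0; 0 1 0 0; 0 -1/2 1 0; 0 0 0 1]

T1 = [5/13 12/13 0 0; -12/13 5/13 0 0; 0 0 1 0; 0 0 0 1]
T2·T1 = [1 0 0 0; 0 1 0 0; 0 0 1 0; 0 0 0 1]
T3·…·T1 = [1 0 0 0; 0 1 0 0; 0 -1/2 1 0; 0 0 0 1]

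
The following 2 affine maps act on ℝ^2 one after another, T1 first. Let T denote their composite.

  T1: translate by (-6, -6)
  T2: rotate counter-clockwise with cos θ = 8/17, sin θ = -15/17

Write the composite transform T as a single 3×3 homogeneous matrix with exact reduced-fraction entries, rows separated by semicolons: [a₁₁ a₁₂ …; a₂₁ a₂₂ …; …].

T1 = [1 0 -6; 0 1 -6; 0 0 1]
T2·T1 = [8/17 15/17 -138/17; -15/17 8/17 42/17; 0 0 1]

T = [8/17 15/17 -138/17; -15/17 8/17 42/17; 0 0 1]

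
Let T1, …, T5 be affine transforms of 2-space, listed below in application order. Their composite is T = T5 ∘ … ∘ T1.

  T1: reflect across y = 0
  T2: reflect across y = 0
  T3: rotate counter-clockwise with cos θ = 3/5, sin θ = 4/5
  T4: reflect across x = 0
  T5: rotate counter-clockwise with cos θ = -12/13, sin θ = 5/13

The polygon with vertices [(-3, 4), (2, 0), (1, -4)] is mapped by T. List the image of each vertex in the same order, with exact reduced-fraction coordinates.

image vertices: (-60/13, 25/13), (32/65, -126/65), (268/65, 1/65)

T1 reflect across y = 0: (-3, 4) → (-3, -4); (2, 0) → (2, 0); (1, -4) → (1, 4)
T2 reflect across y = 0: (-3, -4) → (-3, 4); (2, 0) → (2, 0); (1, 4) → (1, -4)
T3 rotate counter-clockwise with cos θ = 3/5, sin θ = 4/5: (-3, 4) → (-5, 0); (2, 0) → (6/5, 8/5); (1, -4) → (19/5, -8/5)
T4 reflect across x = 0: (-5, 0) → (5, 0); (6/5, 8/5) → (-6/5, 8/5); (19/5, -8/5) → (-19/5, -8/5)
T5 rotate counter-clockwise with cos θ = -12/13, sin θ = 5/13: (5, 0) → (-60/13, 25/13); (-6/5, 8/5) → (32/65, -126/65); (-19/5, -8/5) → (268/65, 1/65)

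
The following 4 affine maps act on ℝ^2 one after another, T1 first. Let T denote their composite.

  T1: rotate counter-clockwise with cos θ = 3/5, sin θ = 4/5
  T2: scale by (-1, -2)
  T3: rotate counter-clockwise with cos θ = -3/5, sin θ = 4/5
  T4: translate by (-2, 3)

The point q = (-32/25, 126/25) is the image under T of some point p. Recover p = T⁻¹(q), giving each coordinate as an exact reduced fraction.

T1 = [3/5 -4/5 0; 4/5 3/5 0; 0 0 1]
T2·T1 = [-3/5 4/5 0; -8/5 -6/5 0; 0 0 1]
T3·…·T1 = [41/25 12/25 0; 12/25 34/25 0; 0 0 1]
T4·…·T1 = [41/25 12/25 -2; 12/25 34/25 3; 0 0 1]
det M = 2; M⁻¹ = [17/25 -6/25 52/25; -6/25 41/50 -147/50; 0 0 1]
M⁻¹ · (-32/25, 126/25)ᵀ = (0, 3/2)ᵀ

p = (0, 3/2)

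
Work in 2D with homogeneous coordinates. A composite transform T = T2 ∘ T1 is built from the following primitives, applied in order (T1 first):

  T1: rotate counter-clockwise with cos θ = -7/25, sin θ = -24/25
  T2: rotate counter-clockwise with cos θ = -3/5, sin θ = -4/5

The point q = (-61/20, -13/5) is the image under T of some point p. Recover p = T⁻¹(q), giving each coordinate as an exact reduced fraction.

T1 = [-7/25 24/25 0; -24/25 -7/25 0; 0 0 1]
T2·T1 = [-3/5 -4/5 0; 4/5 -3/5 0; 0 0 1]
det M = 1; M⁻¹ = [-3/5 4/5 0; -4/5 -3/5 0; 0 0 1]
M⁻¹ · (-61/20, -13/5)ᵀ = (-1/4, 4)ᵀ

p = (-1/4, 4)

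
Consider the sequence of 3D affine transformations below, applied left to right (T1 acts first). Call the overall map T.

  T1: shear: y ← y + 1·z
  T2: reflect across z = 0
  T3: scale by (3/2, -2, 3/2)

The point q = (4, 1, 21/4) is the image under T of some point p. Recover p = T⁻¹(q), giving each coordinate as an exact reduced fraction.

T1 = [1 0 0 0; 0 1 1 0; 0 0 1 0; 0 0 0 1]
T2·T1 = [1 0 0 0; 0 1 1 0; 0 0 -1 0; 0 0 0 1]
T3·…·T1 = [3/2 0 0 0; 0 -2 -2 0; 0 0 -3/2 0; 0 0 0 1]
det M = 9/2; M⁻¹ = [2/3 0 0 0; 0 -1/2 2/3 0; 0 0 -2/3 0; 0 0 0 1]
M⁻¹ · (4, 1, 21/4)ᵀ = (8/3, 3, -7/2)ᵀ

p = (8/3, 3, -7/2)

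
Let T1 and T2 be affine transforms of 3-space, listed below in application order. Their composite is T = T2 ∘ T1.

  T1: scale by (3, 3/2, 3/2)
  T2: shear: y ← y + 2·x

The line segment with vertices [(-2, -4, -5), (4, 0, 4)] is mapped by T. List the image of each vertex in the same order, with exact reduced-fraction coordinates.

T1 scale by (3, 3/2, 3/2): (-2, -4, -5) → (-6, -6, -15/2); (4, 0, 4) → (12, 0, 6)
T2 shear: y ← y + 2·x: (-6, -6, -15/2) → (-6, -18, -15/2); (12, 0, 6) → (12, 24, 6)

image vertices: (-6, -18, -15/2), (12, 24, 6)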